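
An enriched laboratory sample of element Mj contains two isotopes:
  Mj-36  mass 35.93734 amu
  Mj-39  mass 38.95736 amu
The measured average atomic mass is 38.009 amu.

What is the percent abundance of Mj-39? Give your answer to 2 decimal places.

With x = fraction of Mj-36 (so Mj-39 is 1 − x):
35.93734·x + 38.95736·(1 − x) = 38.009
(35.93734 − 38.95736)·x = 38.009 − 38.95736
x = -0.94836 / -3.02002 = 0.31402 → 31.40% Mj-36, 68.60% Mj-39.

68.60%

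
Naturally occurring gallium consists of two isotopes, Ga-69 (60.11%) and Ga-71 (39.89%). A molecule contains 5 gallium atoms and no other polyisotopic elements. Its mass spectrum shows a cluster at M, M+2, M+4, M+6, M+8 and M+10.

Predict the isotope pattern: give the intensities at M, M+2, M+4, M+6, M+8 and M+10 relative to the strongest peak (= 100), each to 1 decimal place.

Expanding (0.6011 + 0.3989)^5:
P(M) = 0.6011^5 = 0.078475
P(M+2) = 5 × 0.6011^4 × 0.3989^1 = 0.260388
P(M+4) = 10 × 0.6011^3 × 0.3989^2 = 0.345596
P(M+6) = 10 × 0.6011^2 × 0.3989^3 = 0.229343
P(M+8) = 5 × 0.6011^1 × 0.3989^4 = 0.076098
P(M+10) = 0.3989^5 = 0.010100
The M+4 peak is largest (0.345596); scaling to 100 gives 22.7 : 75.3 : 100.0 : 66.4 : 22.0 : 2.9.

22.7 : 75.3 : 100.0 : 66.4 : 22.0 : 2.9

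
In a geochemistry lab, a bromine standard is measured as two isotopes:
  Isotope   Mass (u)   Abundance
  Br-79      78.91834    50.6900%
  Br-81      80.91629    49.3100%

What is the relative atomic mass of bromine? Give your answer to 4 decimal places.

Weight each isotope mass by its fractional abundance: 0.506900 × 78.91834 + 0.493100 × 80.91629
= 40.003707 + 39.899823 = 79.903530 u

79.9035 u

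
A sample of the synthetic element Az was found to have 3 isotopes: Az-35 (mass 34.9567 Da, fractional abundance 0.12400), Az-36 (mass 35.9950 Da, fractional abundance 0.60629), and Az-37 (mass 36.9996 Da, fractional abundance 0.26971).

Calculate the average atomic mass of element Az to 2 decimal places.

Weight each isotope mass by its fractional abundance: 0.12400 × 34.9567 + 0.60629 × 35.9950 + 0.26971 × 36.9996
= 4.33463 + 21.82341 + 9.97916 = 36.13720 Da

36.14 Da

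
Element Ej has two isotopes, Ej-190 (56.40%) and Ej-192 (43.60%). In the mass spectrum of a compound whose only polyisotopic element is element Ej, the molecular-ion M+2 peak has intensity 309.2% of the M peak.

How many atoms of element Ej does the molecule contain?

The M+2/M ratio from n Ej atoms is n · q/p = n · 0.4360/0.5640.
n = 3.092 × 0.5640/0.4360 = 4.00 ≈ 4

4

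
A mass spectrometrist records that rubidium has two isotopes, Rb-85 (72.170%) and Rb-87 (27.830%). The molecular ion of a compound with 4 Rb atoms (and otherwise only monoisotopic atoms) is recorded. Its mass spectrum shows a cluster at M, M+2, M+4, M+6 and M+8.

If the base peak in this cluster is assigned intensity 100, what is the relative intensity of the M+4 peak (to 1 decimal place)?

Binomial terms of (0.72170 + 0.27830)^4: M 0.2713, M+2 0.4184, M+4 0.2420, M+6 0.0622, M+8 0.0060 → M+2 is the base peak.
P(M+2) = C(4,1) × 0.72170^3 × 0.27830^1 = 4 × 0.37589809 × 0.2783 = 0.418450 (base)
P(M+4) = C(4,2) × 0.72170^2 × 0.27830^2 = 6 × 0.52085089 × 0.07745089 = 0.242042
Relative intensity = 0.242042 / 0.418450 × 100 = 57.8

57.8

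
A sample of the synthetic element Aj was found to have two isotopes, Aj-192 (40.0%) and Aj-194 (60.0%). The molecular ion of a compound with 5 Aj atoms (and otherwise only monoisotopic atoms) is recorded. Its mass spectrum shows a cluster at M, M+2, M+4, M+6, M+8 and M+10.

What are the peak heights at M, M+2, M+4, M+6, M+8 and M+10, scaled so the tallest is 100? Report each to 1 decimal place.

The 5 Aj atoms are independent, so intensities follow the terms of (0.400 + 0.600)^5.
P(M) = 0.400^5 = 0.010240
P(M+2) = 5 × 0.400^4 × 0.600^1 = 0.076800
P(M+4) = 10 × 0.400^3 × 0.600^2 = 0.230400
P(M+6) = 10 × 0.400^2 × 0.600^3 = 0.345600
P(M+8) = 5 × 0.400^1 × 0.600^4 = 0.259200
P(M+10) = 0.600^5 = 0.077760
The M+6 peak is largest (0.345600); scaling to 100 gives 3.0 : 22.2 : 66.7 : 100.0 : 75.0 : 22.5.

3.0 : 22.2 : 66.7 : 100.0 : 75.0 : 22.5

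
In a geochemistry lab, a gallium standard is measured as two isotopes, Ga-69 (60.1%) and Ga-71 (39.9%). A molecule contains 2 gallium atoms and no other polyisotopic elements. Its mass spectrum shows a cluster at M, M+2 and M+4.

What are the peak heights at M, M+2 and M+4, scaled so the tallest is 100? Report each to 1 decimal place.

75.3 : 100.0 : 33.2

Each Ga atom is independently Ga-69 (p = 0.601) or Ga-71 (q = 0.399); the cluster is the binomial expansion (p + q)^2.
P(M) = 0.601^2 = 0.361201
P(M+2) = 2 × 0.601^1 × 0.399^1 = 0.479598
P(M+4) = 0.399^2 = 0.159201
The M+2 peak is largest (0.479598); scaling to 100 gives 75.3 : 100.0 : 33.2.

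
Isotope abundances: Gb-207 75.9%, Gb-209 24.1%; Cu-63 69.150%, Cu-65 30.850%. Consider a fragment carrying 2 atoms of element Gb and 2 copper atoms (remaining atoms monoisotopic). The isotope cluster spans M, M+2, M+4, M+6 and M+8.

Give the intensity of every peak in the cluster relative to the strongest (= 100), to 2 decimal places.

Element Gb pattern (n=2): 0.576081 : 0.365838 : 0.058081
Copper pattern (n=2): 0.47817225 : 0.4266555 : 0.09517225
Convolve the two distributions (both contribute in 2-u steps):
  M: 0.576081×0.47817225 = 0.275466
  M+2: 0.576081×0.4266555 + 0.365838×0.47817225 = 0.420722
  M+4: 0.576081×0.09517225 + 0.365838×0.4266555 + 0.058081×0.47817225 = 0.238686
  M+6: 0.365838×0.09517225 + 0.058081×0.4266555 = 0.059598
  M+8: 0.058081×0.09517225 = 0.005528
Scale to base peak (0.420722) = 100: 65.47 : 100.00 : 56.73 : 14.17 : 1.31

65.47 : 100.00 : 56.73 : 14.17 : 1.31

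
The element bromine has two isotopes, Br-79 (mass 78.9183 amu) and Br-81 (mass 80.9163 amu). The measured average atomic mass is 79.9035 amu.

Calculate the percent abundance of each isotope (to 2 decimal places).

Writing the weighted mean with unknown fraction x of Br-79:
78.9183·x + 80.9163·(1 − x) = 79.9035
(78.9183 − 80.9163)·x = 79.9035 − 80.9163
x = -1.0128 / -1.9980 = 0.50691 → 50.69% Br-79, 49.31% Br-81.

Br-79: 50.69%, Br-81: 49.31%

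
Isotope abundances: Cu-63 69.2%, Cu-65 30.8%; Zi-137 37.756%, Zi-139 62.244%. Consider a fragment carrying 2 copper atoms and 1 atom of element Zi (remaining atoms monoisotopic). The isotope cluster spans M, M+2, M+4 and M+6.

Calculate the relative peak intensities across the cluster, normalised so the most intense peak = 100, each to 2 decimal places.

Copper pattern (n=2): 0.478864 : 0.426272 : 0.094864
Element Zi pattern (n=1): 0.37756 : 0.62244
Convolve the two distributions (both contribute in 2-u steps):
  M: 0.478864×0.37756 = 0.180800
  M+2: 0.478864×0.62244 + 0.426272×0.37756 = 0.459007
  M+4: 0.426272×0.62244 + 0.094864×0.37756 = 0.301146
  M+6: 0.094864×0.62244 = 0.059047
Scale to base peak (0.459007) = 100: 39.39 : 100.00 : 65.61 : 12.86

39.39 : 100.00 : 65.61 : 12.86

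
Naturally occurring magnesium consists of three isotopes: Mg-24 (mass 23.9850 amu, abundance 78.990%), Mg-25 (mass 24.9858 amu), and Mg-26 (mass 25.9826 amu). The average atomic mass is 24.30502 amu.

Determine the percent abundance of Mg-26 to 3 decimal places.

Let x and y be the fractions of Mg-25 and Mg-26. Then x + y = 1 − 0.78990 = 0.21010 and 24.9858x + 25.9826y = 24.30502 − 0.78990×23.9850 = 5.3592685.
Substituting: 24.9858x + 25.9826(0.21010 − x) = 5.3592685
(24.9858 − 25.9826)x = -0.09967576  ⇒  x = 0.10000, y = 0.11010
Mg-25: 10.000%, Mg-26: 11.010%.

11.010%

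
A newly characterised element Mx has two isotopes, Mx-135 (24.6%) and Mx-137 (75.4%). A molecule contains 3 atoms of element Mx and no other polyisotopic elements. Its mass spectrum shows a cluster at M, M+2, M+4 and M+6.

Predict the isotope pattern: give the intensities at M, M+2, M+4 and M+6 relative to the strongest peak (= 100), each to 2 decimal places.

The 3 Mx atoms are independent, so intensities follow the terms of (0.246 + 0.754)^3.
P(M) = 0.246^3 = 0.014887
P(M+2) = 3 × 0.246^2 × 0.754^1 = 0.136887
P(M+4) = 3 × 0.246^1 × 0.754^2 = 0.419565
P(M+6) = 0.754^3 = 0.428661
The M+6 peak is largest (0.428661); scaling to 100 gives 3.47 : 31.93 : 97.88 : 100.00.

3.47 : 31.93 : 97.88 : 100.00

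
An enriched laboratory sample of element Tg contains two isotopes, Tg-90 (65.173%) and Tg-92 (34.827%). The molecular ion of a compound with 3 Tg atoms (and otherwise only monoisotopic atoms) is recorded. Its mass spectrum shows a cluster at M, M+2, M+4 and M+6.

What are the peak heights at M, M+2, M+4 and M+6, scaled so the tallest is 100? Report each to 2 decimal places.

62.38 : 100.00 : 53.44 : 9.52

The 3 Tg atoms are independent, so intensities follow the terms of (0.65173 + 0.34827)^3.
P(M) = 0.65173^3 = 0.276824
P(M+2) = 3 × 0.65173^2 × 0.34827^1 = 0.443785
P(M+4) = 3 × 0.65173^1 × 0.34827^2 = 0.237149
P(M+6) = 0.34827^3 = 0.042242
The M+2 peak is largest (0.443785); scaling to 100 gives 62.38 : 100.00 : 53.44 : 9.52.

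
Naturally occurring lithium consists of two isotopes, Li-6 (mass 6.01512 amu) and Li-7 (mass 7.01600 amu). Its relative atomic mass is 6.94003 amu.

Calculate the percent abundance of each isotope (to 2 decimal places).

Li-6: 7.59%, Li-7: 92.41%

Let x be the fractional abundance of Li-6; then Li-7 has abundance 1 − x.
6.01512·x + 7.01600·(1 − x) = 6.94003
(6.01512 − 7.01600)·x = 6.94003 − 7.01600
x = -0.07597 / -1.00088 = 0.07590 → 7.59% Li-6, 92.41% Li-7.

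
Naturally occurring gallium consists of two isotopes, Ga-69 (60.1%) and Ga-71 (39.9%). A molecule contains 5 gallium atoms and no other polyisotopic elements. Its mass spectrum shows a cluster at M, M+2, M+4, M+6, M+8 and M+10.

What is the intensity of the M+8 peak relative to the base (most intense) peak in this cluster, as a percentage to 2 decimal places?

Binomial terms of (0.601 + 0.399)^5: M 0.0784, M+2 0.2603, M+4 0.3456, M+6 0.2294, M+8 0.0762, M+10 0.0101 → M+4 is the base peak.
P(M+4) = C(5,2) × 0.601^3 × 0.399^2 = 10 × 0.2170818 × 0.159201 = 0.345596 (base)
P(M+8) = C(5,4) × 0.601^1 × 0.399^4 = 5 × 0.6010 × 0.02534496 = 0.076162
Relative intensity = 0.076162 / 0.345596 × 100 = 22.04

22.04%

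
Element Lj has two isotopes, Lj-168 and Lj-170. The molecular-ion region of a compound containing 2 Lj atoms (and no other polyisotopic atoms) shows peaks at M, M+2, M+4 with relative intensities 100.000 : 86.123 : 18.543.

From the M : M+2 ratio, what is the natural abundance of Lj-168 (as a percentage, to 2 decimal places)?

69.90%

Write p for the Lj-168 fraction. I(M+2)/I(M) = [C(2,1)·p^1·(1−p)] / p^2 = 2·(1−p)/p = 86.123/100.000 = 0.8612
(1−p)/p = 0.8612/2 = 0.4306  ⇒  p = 1/(1 + 0.4306) = 0.6990
Lj-168: 69.90%, Lj-170: 30.10%.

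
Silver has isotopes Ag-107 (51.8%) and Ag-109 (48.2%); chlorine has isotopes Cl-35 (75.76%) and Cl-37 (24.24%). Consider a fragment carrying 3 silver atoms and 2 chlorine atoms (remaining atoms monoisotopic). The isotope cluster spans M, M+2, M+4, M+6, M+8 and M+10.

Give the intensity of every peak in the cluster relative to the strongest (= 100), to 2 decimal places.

Silver pattern (n=3): 0.13899183 : 0.3879965 : 0.3610315 : 0.11198017
Chlorine pattern (n=2): 0.57395776 : 0.36728448 : 0.05875776
Convolve the two distributions (both contribute in 2-u steps):
  M: 0.13899183×0.57395776 = 0.079775
  M+2: 0.13899183×0.36728448 + 0.3879965×0.57395776 = 0.273743
  M+4: 0.13899183×0.05875776 + 0.3879965×0.36728448 + 0.3610315×0.57395776 = 0.357889
  M+6: 0.3879965×0.05875776 + 0.3610315×0.36728448 + 0.11198017×0.57395776 = 0.219671
  M+8: 0.3610315×0.05875776 + 0.11198017×0.36728448 = 0.062342
  M+10: 0.11198017×0.05875776 = 0.006580
Scale to base peak (0.357889) = 100: 22.29 : 76.49 : 100.00 : 61.38 : 17.42 : 1.84

22.29 : 76.49 : 100.00 : 61.38 : 17.42 : 1.84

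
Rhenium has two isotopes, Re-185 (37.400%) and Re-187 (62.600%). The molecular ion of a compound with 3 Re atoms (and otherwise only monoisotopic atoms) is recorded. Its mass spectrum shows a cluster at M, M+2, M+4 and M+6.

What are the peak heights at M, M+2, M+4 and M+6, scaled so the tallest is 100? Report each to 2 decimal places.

The 3 Re atoms are independent, so intensities follow the terms of (0.37400 + 0.62600)^3.
P(M) = 0.37400^3 = 0.052314
P(M+2) = 3 × 0.37400^2 × 0.62600^1 = 0.262687
P(M+4) = 3 × 0.37400^1 × 0.62600^2 = 0.439685
P(M+6) = 0.62600^3 = 0.245314
The M+4 peak is largest (0.439685); scaling to 100 gives 11.90 : 59.74 : 100.00 : 55.79.

11.90 : 59.74 : 100.00 : 55.79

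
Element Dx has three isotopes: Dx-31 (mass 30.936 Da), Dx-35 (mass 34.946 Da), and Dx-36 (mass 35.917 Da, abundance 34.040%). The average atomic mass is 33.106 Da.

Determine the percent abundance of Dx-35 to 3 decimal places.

11.832%

The remaining 65.960% is split between Dx-31 (fraction x) and Dx-35 (fraction 0.65960 − x).
Substituting: 30.936x + 34.946(0.65960 − x) = 20.8798532
(30.936 − 34.946)x = -2.1705284  ⇒  x = 0.54128, y = 0.11832
Dx-31: 54.128%, Dx-35: 11.832%.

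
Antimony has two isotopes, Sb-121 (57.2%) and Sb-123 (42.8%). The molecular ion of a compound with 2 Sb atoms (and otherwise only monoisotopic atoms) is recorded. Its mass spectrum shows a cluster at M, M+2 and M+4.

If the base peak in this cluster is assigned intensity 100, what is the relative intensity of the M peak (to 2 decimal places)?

Term probabilities: M 0.3272, M+2 0.4896, M+4 0.1832. Base peak = M+2.
P(M+2) = C(2,1) × 0.572^1 × 0.428^1 = 2 × 0.5720 × 0.4280 = 0.489632 (base)
P(M) = C(2,0) × 0.572^2 × 0.428^0 = 1 × 0.327184 × 1.0000 = 0.327184
Relative intensity = 0.327184 / 0.489632 × 100 = 66.82

66.82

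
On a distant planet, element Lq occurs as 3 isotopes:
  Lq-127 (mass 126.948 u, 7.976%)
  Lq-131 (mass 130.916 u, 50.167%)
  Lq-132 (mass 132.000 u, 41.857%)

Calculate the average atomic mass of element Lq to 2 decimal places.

131.05 u

The abundance-weighted mean is 0.07976 × 126.948 + 0.50167 × 130.916 + 0.41857 × 132.000
= 10.1254 + 65.6766 + 55.2512 = 131.0532 u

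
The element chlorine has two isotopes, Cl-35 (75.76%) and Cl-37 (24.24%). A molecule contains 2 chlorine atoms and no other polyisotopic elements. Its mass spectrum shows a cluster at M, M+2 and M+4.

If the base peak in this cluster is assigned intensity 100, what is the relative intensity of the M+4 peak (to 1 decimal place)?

Term probabilities: M 0.5740, M+2 0.3673, M+4 0.0588. Base peak = M.
P(M) = C(2,0) × 0.7576^2 × 0.2424^0 = 1 × 0.57395776 × 1.0000 = 0.573958 (base)
P(M+4) = C(2,2) × 0.7576^0 × 0.2424^2 = 1 × 1.0000 × 0.05875776 = 0.058758
Relative intensity = 0.058758 / 0.573958 × 100 = 10.2

10.2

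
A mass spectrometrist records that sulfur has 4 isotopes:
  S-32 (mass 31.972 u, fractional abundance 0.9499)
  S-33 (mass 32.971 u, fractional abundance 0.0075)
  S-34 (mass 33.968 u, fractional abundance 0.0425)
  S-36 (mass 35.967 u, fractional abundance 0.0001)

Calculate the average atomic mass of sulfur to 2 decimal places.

Ar = Σ fᵢ·mᵢ = 0.9499 × 31.972 + 0.0075 × 32.971 + 0.0425 × 33.968 + 0.0001 × 35.967
= 30.3702 + 0.2473 + 1.4436 + 0.0036 = 32.0647 u

32.06 u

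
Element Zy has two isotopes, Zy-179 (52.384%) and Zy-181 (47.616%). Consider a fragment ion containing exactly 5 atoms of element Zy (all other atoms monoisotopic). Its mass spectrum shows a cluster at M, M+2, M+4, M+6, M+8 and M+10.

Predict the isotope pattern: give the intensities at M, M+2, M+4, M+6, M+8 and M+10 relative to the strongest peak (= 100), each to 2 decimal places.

12.10 : 55.01 : 100.00 : 90.90 : 41.31 : 7.51

The 5 Zy atoms are independent, so intensities follow the terms of (0.52384 + 0.47616)^5.
P(M) = 0.52384^5 = 0.039445
P(M+2) = 5 × 0.52384^4 × 0.47616^1 = 0.179274
P(M+4) = 10 × 0.52384^3 × 0.47616^2 = 0.325913
P(M+6) = 10 × 0.52384^2 × 0.47616^3 = 0.296248
P(M+8) = 5 × 0.52384^1 × 0.47616^4 = 0.134642
P(M+10) = 0.47616^5 = 0.024477
The M+4 peak is largest (0.325913); scaling to 100 gives 12.10 : 55.01 : 100.00 : 90.90 : 41.31 : 7.51.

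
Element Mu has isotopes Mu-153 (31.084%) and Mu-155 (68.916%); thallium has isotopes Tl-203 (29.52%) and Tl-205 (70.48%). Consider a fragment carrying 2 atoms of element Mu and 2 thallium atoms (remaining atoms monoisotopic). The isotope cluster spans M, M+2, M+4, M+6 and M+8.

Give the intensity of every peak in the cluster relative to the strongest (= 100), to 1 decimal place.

Element Mu pattern (n=2): 0.09662151 : 0.42843699 : 0.47494151
Thallium pattern (n=2): 0.08714304 : 0.41611392 : 0.49674304
Convolve the two distributions (both contribute in 2-u steps):
  M: 0.09662151×0.08714304 = 0.008420
  M+2: 0.09662151×0.41611392 + 0.42843699×0.08714304 = 0.077541
  M+4: 0.09662151×0.49674304 + 0.42843699×0.41611392 + 0.47494151×0.08714304 = 0.267663
  M+6: 0.42843699×0.49674304 + 0.47494151×0.41611392 = 0.410453
  M+8: 0.47494151×0.49674304 = 0.235924
Scale to base peak (0.410453) = 100: 2.1 : 18.9 : 65.2 : 100.0 : 57.5

2.1 : 18.9 : 65.2 : 100.0 : 57.5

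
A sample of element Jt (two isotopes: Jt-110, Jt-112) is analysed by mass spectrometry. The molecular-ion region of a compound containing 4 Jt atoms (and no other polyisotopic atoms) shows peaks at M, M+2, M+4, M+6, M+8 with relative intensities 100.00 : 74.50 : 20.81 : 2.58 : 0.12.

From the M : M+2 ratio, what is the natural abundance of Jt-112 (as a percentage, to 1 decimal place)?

If p is the fraction of Jt that is Jt-110, then I(M+2)/I(M) = [C(4,1)·p^3·(1−p)] / p^4 = 4·(1−p)/p = 74.50/100.00 = 0.7450
(1−p)/p = 0.7450/4 = 0.1862  ⇒  p = 1/(1 + 0.1862) = 0.8430
Jt-110: 84.3%, Jt-112: 15.7%.

15.7%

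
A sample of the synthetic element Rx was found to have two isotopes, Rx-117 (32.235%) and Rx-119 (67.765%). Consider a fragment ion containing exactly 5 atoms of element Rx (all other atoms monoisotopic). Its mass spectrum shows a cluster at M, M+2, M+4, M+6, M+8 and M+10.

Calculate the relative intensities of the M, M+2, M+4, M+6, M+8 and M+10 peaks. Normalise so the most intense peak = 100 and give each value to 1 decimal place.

The 5 Rx atoms are independent, so intensities follow the terms of (0.32235 + 0.67765)^5.
P(M) = 0.32235^5 = 0.003480
P(M+2) = 5 × 0.32235^4 × 0.67765^1 = 0.036584
P(M+4) = 10 × 0.32235^3 × 0.67765^2 = 0.153813
P(M+6) = 10 × 0.32235^2 × 0.67765^3 = 0.323349
P(M+8) = 5 × 0.32235^1 × 0.67765^4 = 0.339875
P(M+10) = 0.67765^5 = 0.142898
The M+8 peak is largest (0.339875); scaling to 100 gives 1.0 : 10.8 : 45.3 : 95.1 : 100.0 : 42.0.

1.0 : 10.8 : 45.3 : 95.1 : 100.0 : 42.0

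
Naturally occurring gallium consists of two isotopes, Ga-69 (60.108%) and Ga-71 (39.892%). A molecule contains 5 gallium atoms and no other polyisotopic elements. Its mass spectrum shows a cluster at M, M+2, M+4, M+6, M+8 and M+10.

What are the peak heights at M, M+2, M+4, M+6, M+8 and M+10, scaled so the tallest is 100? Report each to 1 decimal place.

22.7 : 75.3 : 100.0 : 66.4 : 22.0 : 2.9

Expanding (0.60108 + 0.39892)^5:
P(M) = 0.60108^5 = 0.078462
P(M+2) = 5 × 0.60108^4 × 0.39892^1 = 0.260366
P(M+4) = 10 × 0.60108^3 × 0.39892^2 = 0.345596
P(M+6) = 10 × 0.60108^2 × 0.39892^3 = 0.229362
P(M+8) = 5 × 0.60108^1 × 0.39892^4 = 0.076111
P(M+10) = 0.39892^5 = 0.010103
The M+4 peak is largest (0.345596); scaling to 100 gives 22.7 : 75.3 : 100.0 : 66.4 : 22.0 : 2.9.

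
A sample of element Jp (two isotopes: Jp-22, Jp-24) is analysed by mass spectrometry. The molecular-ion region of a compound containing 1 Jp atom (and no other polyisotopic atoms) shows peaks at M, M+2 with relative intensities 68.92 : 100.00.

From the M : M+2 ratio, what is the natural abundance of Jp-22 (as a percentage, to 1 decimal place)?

If p is the fraction of Jp that is Jp-22, then I(M+2)/I(M) = [C(1,1)·p^0·(1−p)] / p^1 = 1·(1−p)/p = 100.00/68.92 = 1.4510
(1−p)/p = 1.4510/1 = 1.4510  ⇒  p = 1/(1 + 1.4510) = 0.4080
Jp-22: 40.8%, Jp-24: 59.2%.

40.8%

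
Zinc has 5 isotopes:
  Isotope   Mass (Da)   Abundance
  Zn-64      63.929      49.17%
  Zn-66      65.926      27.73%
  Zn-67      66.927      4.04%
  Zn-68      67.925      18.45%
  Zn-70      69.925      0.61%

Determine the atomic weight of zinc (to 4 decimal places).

The abundance-weighted mean is 0.4917 × 63.929 + 0.2773 × 65.926 + 0.0404 × 66.927 + 0.1845 × 67.925 + 0.0061 × 69.925
= 31.43389 + 18.28128 + 2.70385 + 12.53216 + 0.42654 = 65.37772 Da

65.3777 Da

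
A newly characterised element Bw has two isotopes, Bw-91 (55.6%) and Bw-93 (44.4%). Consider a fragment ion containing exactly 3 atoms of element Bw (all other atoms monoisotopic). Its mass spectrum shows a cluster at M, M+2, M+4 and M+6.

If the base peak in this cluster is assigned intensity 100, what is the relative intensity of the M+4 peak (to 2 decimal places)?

79.86

Term probabilities: M 0.1719, M+2 0.4118, M+4 0.3288, M+6 0.0875. Base peak = M+2.
P(M+2) = C(3,1) × 0.556^2 × 0.444^1 = 3 × 0.309136 × 0.4440 = 0.411769 (base)
P(M+4) = C(3,2) × 0.556^1 × 0.444^2 = 3 × 0.5560 × 0.197136 = 0.328823
Relative intensity = 0.328823 / 0.411769 × 100 = 79.86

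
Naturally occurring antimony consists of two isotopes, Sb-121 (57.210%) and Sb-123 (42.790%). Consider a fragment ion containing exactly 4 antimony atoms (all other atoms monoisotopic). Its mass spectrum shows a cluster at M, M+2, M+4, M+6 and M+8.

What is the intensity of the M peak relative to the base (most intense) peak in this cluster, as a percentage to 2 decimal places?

29.79%

(0.57210 + 0.42790)^4 gives M 0.1071, M+2 0.3205, M+4 0.3596, M+6 0.1793, M+8 0.0335; the largest is M+4.
P(M+4) = C(4,2) × 0.57210^2 × 0.42790^2 = 6 × 0.32729841 × 0.18309841 = 0.359567 (base)
P(M) = C(4,0) × 0.57210^4 × 0.42790^0 = 1 × 0.10712425 × 1.0000 = 0.107124
Relative intensity = 0.107124 / 0.359567 × 100 = 29.79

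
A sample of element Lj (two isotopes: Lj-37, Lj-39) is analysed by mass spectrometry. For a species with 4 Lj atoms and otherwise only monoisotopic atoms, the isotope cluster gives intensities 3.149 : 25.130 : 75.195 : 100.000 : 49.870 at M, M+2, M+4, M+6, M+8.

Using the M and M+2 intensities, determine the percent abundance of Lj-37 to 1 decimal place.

If p is the fraction of Lj that is Lj-37, then I(M+2)/I(M) = [C(4,1)·p^3·(1−p)] / p^4 = 4·(1−p)/p = 25.130/3.149 = 7.9803
(1−p)/p = 7.9803/4 = 1.9951  ⇒  p = 1/(1 + 1.9951) = 0.3339
Lj-37: 33.4%, Lj-39: 66.6%.

33.4%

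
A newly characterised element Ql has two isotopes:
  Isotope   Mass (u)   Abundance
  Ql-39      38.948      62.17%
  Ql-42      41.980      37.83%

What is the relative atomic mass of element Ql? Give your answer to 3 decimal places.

40.095 u

Ar = Σ fᵢ·mᵢ = 0.6217 × 38.948 + 0.3783 × 41.980
= 24.2140 + 15.8810 = 40.0950 u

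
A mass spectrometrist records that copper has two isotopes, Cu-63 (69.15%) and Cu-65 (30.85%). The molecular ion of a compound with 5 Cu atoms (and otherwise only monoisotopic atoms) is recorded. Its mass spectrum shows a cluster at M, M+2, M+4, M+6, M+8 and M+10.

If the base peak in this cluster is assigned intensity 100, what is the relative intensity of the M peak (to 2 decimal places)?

44.83

(0.6915 + 0.3085)^5 gives M 0.1581, M+2 0.3527, M+4 0.3147, M+6 0.1404, M+8 0.0313, M+10 0.0028; the largest is M+2.
P(M+2) = C(5,1) × 0.6915^4 × 0.3085^1 = 5 × 0.2286487 × 0.3085 = 0.352691 (base)
P(M) = C(5,0) × 0.6915^5 × 0.3085^0 = 1 × 0.15811058 × 1.0000 = 0.158111
Relative intensity = 0.158111 / 0.352691 × 100 = 44.83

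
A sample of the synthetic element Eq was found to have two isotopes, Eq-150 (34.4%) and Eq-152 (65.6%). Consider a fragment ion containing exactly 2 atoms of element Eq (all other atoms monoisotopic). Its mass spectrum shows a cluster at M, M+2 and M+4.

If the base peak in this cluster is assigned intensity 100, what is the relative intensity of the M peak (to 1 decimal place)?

Binomial terms of (0.344 + 0.656)^2: M 0.1183, M+2 0.4513, M+4 0.4303 → M+2 is the base peak.
P(M+2) = C(2,1) × 0.344^1 × 0.656^1 = 2 × 0.3440 × 0.6560 = 0.451328 (base)
P(M) = C(2,0) × 0.344^2 × 0.656^0 = 1 × 0.118336 × 1.0000 = 0.118336
Relative intensity = 0.118336 / 0.451328 × 100 = 26.2

26.2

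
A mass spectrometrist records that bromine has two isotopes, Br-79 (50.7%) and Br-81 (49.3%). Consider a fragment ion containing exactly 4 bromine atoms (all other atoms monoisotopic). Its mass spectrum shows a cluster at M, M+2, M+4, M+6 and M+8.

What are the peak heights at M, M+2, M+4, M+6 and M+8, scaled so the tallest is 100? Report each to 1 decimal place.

17.6 : 68.6 : 100.0 : 64.8 : 15.8

Each Br atom is independently Br-79 (p = 0.507) or Br-81 (q = 0.493); the cluster is the binomial expansion (p + q)^4.
P(M) = 0.507^4 = 0.066074
P(M+2) = 4 × 0.507^3 × 0.493^1 = 0.256999
P(M+4) = 6 × 0.507^2 × 0.493^2 = 0.374853
P(M+6) = 4 × 0.507^1 × 0.493^3 = 0.243001
P(M+8) = 0.493^4 = 0.059073
The M+4 peak is largest (0.374853); scaling to 100 gives 17.6 : 68.6 : 100.0 : 64.8 : 15.8.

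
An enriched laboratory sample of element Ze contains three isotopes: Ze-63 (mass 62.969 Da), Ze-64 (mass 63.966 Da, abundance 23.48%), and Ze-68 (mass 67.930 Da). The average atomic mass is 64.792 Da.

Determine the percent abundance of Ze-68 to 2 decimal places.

32.03%

Let x and y be the fractions of Ze-63 and Ze-68. Then x + y = 1 − 0.2348 = 0.7652 and 62.969x + 67.930y = 64.792 − 0.2348×63.966 = 49.7727832.
Substituting: 62.969x + 67.930(0.7652 − x) = 49.7727832
(62.969 − 67.930)x = -2.2072528  ⇒  x = 0.44492, y = 0.32028
Ze-63: 44.49%, Ze-68: 32.03%.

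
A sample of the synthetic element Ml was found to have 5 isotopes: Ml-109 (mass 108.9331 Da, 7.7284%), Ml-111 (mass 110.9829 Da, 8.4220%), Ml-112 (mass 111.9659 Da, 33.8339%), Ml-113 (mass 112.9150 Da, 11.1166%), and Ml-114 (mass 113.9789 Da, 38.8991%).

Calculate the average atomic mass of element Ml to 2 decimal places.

The abundance-weighted mean is 0.077284 × 108.9331 + 0.084220 × 110.9829 + 0.338339 × 111.9659 + 0.111166 × 112.9150 + 0.388991 × 113.9789
= 8.41879 + 9.34698 + 37.88243 + 12.55231 + 44.33677 = 112.53728 Da

112.54 Da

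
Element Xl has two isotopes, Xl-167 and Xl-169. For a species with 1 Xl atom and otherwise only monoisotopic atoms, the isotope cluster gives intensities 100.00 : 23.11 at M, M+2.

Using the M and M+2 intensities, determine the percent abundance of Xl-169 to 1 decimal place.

If p is the fraction of Xl that is Xl-167, then I(M+2)/I(M) = [C(1,1)·p^0·(1−p)] / p^1 = 1·(1−p)/p = 23.11/100.00 = 0.2311
(1−p)/p = 0.2311/1 = 0.2311  ⇒  p = 1/(1 + 0.2311) = 0.8123
Xl-167: 81.2%, Xl-169: 18.8%.

18.8%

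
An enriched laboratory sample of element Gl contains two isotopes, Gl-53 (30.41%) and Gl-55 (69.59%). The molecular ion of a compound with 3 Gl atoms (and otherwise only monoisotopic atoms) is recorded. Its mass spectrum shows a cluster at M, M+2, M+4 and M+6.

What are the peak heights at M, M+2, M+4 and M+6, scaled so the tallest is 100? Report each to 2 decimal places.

Each Gl atom is independently Gl-53 (p = 0.3041) or Gl-55 (q = 0.6959); the cluster is the binomial expansion (p + q)^3.
P(M) = 0.3041^3 = 0.028122
P(M+2) = 3 × 0.3041^2 × 0.6959^1 = 0.193064
P(M+4) = 3 × 0.3041^1 × 0.6959^2 = 0.441806
P(M+6) = 0.6959^3 = 0.337008
The M+4 peak is largest (0.441806); scaling to 100 gives 6.37 : 43.70 : 100.00 : 76.28.

6.37 : 43.70 : 100.00 : 76.28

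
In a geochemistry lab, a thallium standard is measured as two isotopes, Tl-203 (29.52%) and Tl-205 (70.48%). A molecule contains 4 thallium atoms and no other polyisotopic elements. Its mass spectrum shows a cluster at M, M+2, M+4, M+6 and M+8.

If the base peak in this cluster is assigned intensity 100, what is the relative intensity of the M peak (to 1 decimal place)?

1.8

Binomial terms of (0.2952 + 0.7048)^4: M 0.0076, M+2 0.0725, M+4 0.2597, M+6 0.4134, M+8 0.2468 → M+6 is the base peak.
P(M+6) = C(4,3) × 0.2952^1 × 0.7048^3 = 4 × 0.2952 × 0.35010449 = 0.413403 (base)
P(M) = C(4,0) × 0.2952^4 × 0.7048^0 = 1 × 0.00759391 × 1.0000 = 0.007594
Relative intensity = 0.007594 / 0.413403 × 100 = 1.8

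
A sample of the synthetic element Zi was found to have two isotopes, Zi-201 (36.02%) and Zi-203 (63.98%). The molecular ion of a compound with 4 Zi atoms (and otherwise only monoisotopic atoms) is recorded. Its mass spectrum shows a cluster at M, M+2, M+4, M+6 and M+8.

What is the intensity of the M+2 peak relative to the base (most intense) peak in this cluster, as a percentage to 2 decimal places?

31.70%

Term probabilities: M 0.0168, M+2 0.1196, M+4 0.3187, M+6 0.3773, M+8 0.1676. Base peak = M+6.
P(M+6) = C(4,3) × 0.3602^1 × 0.6398^3 = 4 × 0.3602 × 0.26189832 = 0.377343 (base)
P(M+2) = C(4,1) × 0.3602^3 × 0.6398^1 = 4 × 0.0467338 × 0.6398 = 0.119601
Relative intensity = 0.119601 / 0.377343 × 100 = 31.70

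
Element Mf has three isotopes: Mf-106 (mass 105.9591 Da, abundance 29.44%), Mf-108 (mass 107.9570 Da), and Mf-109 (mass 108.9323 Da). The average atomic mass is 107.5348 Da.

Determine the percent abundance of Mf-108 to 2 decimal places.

The remaining 70.56% is split between Mf-108 (fraction x) and Mf-109 (fraction 0.7056 − x).
Substituting: 107.9570x + 108.9323(0.7056 − x) = 76.34044096
(107.9570 − 108.9323)x = -0.52218992  ⇒  x = 0.53541, y = 0.17019
Mf-108: 53.54%, Mf-109: 17.02%.

53.54%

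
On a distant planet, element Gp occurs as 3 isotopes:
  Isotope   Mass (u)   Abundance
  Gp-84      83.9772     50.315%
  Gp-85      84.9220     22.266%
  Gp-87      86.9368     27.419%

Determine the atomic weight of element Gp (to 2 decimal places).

The abundance-weighted mean is 0.50315 × 83.9772 + 0.22266 × 84.9220 + 0.27419 × 86.9368
= 42.25313 + 18.90873 + 23.83720 = 84.99906 u

85.00 u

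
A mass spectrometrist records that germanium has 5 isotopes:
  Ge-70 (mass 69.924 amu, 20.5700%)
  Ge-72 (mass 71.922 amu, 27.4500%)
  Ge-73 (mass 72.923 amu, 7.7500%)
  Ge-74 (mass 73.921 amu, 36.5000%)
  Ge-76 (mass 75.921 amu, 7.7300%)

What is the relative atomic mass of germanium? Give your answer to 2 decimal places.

Average mass = Σ (abundance × isotope mass) = 0.205700 × 69.924 + 0.274500 × 71.922 + 0.077500 × 72.923 + 0.365000 × 73.921 + 0.077300 × 75.921
= 14.3834 + 19.7426 + 5.6515 + 26.9812 + 5.8687 = 72.6274 amu

72.63 amu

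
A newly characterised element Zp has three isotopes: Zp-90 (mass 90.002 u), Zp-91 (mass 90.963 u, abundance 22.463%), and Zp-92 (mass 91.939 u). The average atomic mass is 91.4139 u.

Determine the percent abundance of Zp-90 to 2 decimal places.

The remaining 77.537% is split between Zp-90 (fraction x) and Zp-92 (fraction 0.77537 − x).
Substituting: 90.002x + 91.939(0.77537 − x) = 70.98088131
(90.002 − 91.939)x = -0.30586112  ⇒  x = 0.15790, y = 0.61747
Zp-90: 15.79%, Zp-92: 61.75%.

15.79%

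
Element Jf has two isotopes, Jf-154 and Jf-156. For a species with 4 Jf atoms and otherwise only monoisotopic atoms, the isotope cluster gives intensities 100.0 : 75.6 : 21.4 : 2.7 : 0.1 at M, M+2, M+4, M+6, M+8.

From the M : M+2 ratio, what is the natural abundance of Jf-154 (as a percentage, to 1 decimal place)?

84.1%

Write p for the Jf-154 fraction. I(M+2)/I(M) = [C(4,1)·p^3·(1−p)] / p^4 = 4·(1−p)/p = 75.6/100.0 = 0.7560
(1−p)/p = 0.7560/4 = 0.1890  ⇒  p = 1/(1 + 0.1890) = 0.8410
Jf-154: 84.1%, Jf-156: 15.9%.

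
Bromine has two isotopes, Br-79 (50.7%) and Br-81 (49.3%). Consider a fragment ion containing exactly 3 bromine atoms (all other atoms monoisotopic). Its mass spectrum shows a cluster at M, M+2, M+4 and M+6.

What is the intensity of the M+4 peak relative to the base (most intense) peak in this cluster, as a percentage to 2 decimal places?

Binomial terms of (0.507 + 0.493)^3: M 0.1303, M+2 0.3802, M+4 0.3697, M+6 0.1198 → M+2 is the base peak.
P(M+2) = C(3,1) × 0.507^2 × 0.493^1 = 3 × 0.257049 × 0.4930 = 0.380175 (base)
P(M+4) = C(3,2) × 0.507^1 × 0.493^2 = 3 × 0.5070 × 0.243049 = 0.369678
Relative intensity = 0.369678 / 0.380175 × 100 = 97.24

97.24%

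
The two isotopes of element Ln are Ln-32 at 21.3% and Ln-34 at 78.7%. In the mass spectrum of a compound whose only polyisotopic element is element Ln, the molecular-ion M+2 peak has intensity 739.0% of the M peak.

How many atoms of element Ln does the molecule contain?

The M+2/M ratio from n Ln atoms is n · q/p = n · 0.787/0.213.
n = 7.390 × 0.213/0.787 = 2.00 ≈ 2

2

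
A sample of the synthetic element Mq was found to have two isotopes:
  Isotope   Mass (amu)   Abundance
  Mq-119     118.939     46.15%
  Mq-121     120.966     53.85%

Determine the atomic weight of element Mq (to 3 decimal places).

120.031 amu

Average mass = Σ (abundance × isotope mass) = 0.4615 × 118.939 + 0.5385 × 120.966
= 54.8903 + 65.1402 = 120.0305 amu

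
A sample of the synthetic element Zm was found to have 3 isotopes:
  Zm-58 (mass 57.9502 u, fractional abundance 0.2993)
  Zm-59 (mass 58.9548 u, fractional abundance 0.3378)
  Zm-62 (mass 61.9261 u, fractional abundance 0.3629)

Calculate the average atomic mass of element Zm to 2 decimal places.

Ar = Σ fᵢ·mᵢ = 0.2993 × 57.9502 + 0.3378 × 58.9548 + 0.3629 × 61.9261
= 17.34449 + 19.91493 + 22.47298 = 59.73240 u

59.73 u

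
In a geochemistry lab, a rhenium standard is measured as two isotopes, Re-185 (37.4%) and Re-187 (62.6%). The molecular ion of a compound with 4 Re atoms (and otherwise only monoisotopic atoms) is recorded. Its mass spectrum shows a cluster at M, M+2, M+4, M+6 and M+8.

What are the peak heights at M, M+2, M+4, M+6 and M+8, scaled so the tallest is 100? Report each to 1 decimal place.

Expanding (0.374 + 0.626)^4:
P(M) = 0.374^4 = 0.019565
P(M+2) = 4 × 0.374^3 × 0.626^1 = 0.130993
P(M+4) = 6 × 0.374^2 × 0.626^2 = 0.328884
P(M+6) = 4 × 0.374^1 × 0.626^3 = 0.366990
P(M+8) = 0.626^4 = 0.153567
The M+6 peak is largest (0.366990); scaling to 100 gives 5.3 : 35.7 : 89.6 : 100.0 : 41.8.

5.3 : 35.7 : 89.6 : 100.0 : 41.8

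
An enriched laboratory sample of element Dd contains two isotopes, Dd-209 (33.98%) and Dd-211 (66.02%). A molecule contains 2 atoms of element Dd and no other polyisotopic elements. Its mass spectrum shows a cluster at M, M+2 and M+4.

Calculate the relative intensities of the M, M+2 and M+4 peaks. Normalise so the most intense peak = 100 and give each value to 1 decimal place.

25.7 : 100.0 : 97.1

Each Dd atom is independently Dd-209 (p = 0.3398) or Dd-211 (q = 0.6602); the cluster is the binomial expansion (p + q)^2.
P(M) = 0.3398^2 = 0.115464
P(M+2) = 2 × 0.3398^1 × 0.6602^1 = 0.448672
P(M+4) = 0.6602^2 = 0.435864
The M+2 peak is largest (0.448672); scaling to 100 gives 25.7 : 100.0 : 97.1.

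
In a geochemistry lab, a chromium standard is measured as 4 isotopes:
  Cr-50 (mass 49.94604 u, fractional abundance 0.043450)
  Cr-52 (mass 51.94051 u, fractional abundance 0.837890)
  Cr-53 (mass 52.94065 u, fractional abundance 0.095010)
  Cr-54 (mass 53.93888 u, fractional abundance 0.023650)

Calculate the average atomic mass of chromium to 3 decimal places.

51.996 u

Ar = Σ fᵢ·mᵢ = 0.043450 × 49.94604 + 0.837890 × 51.94051 + 0.095010 × 52.94065 + 0.023650 × 53.93888
= 2.170155 + 43.520434 + 5.029891 + 1.275655 = 51.996135 u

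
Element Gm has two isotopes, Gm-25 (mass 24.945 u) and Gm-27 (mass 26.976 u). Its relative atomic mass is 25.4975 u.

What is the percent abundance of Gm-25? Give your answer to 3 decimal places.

Let x be the fractional abundance of Gm-25; then Gm-27 has abundance 1 − x.
24.945·x + 26.976·(1 − x) = 25.4975
(24.945 − 26.976)·x = 25.4975 − 26.976
x = -1.4785 / -2.031 = 0.72797 → 72.797% Gm-25, 27.203% Gm-27.

72.797%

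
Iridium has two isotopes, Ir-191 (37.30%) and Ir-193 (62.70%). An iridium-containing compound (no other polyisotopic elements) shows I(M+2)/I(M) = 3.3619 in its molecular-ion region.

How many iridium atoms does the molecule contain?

For n independent Ir atoms, I(M+2)/I(M) = n · (abundance Ir-193) / (abundance Ir-191) = n · 0.6270/0.3730.
n = 3.3619 × 0.3730/0.6270 = 2.00 ≈ 2

2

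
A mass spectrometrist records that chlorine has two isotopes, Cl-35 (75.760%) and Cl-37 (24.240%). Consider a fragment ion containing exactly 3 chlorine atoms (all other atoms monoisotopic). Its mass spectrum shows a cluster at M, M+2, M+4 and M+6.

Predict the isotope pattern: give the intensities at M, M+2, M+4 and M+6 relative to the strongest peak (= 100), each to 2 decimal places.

100.00 : 95.99 : 30.71 : 3.28

Expanding (0.75760 + 0.24240)^3:
P(M) = 0.75760^3 = 0.434830
P(M+2) = 3 × 0.75760^2 × 0.24240^1 = 0.417382
P(M+4) = 3 × 0.75760^1 × 0.24240^2 = 0.133545
P(M+6) = 0.24240^3 = 0.014243
The M peak is largest (0.434830); scaling to 100 gives 100.00 : 95.99 : 30.71 : 3.28.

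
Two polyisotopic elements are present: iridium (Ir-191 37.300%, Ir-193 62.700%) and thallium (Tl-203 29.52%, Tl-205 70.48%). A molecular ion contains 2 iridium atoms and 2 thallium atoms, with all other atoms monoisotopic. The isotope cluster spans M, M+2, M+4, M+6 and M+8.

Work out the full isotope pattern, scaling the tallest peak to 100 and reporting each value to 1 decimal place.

3.1 : 24.9 : 75.3 : 100.0 : 49.3

Iridium pattern (n=2): 0.139129 : 0.467742 : 0.393129
Thallium pattern (n=2): 0.08714304 : 0.41611392 : 0.49674304
Convolve the two distributions (both contribute in 2-u steps):
  M: 0.139129×0.08714304 = 0.012124
  M+2: 0.139129×0.41611392 + 0.467742×0.08714304 = 0.098654
  M+4: 0.139129×0.49674304 + 0.467742×0.41611392 + 0.393129×0.08714304 = 0.298004
  M+6: 0.467742×0.49674304 + 0.393129×0.41611392 = 0.395934
  M+8: 0.393129×0.49674304 = 0.195284
Scale to base peak (0.395934) = 100: 3.1 : 24.9 : 75.3 : 100.0 : 49.3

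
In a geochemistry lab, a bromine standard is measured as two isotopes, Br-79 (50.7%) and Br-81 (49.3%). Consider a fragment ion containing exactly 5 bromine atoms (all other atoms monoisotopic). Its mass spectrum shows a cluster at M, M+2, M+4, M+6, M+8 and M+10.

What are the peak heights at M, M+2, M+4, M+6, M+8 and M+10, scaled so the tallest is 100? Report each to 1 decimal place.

The 5 Br atoms are independent, so intensities follow the terms of (0.507 + 0.493)^5.
P(M) = 0.507^5 = 0.033500
P(M+2) = 5 × 0.507^4 × 0.493^1 = 0.162873
P(M+4) = 10 × 0.507^3 × 0.493^2 = 0.316751
P(M+6) = 10 × 0.507^2 × 0.493^3 = 0.308004
P(M+8) = 5 × 0.507^1 × 0.493^4 = 0.149750
P(M+10) = 0.493^5 = 0.029123
The M+4 peak is largest (0.316751); scaling to 100 gives 10.6 : 51.4 : 100.0 : 97.2 : 47.3 : 9.2.

10.6 : 51.4 : 100.0 : 97.2 : 47.3 : 9.2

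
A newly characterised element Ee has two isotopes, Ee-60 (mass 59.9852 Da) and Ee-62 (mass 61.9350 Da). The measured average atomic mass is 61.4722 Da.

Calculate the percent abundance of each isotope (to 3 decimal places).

Writing the weighted mean with unknown fraction x of Ee-60:
59.9852·x + 61.9350·(1 − x) = 61.4722
(59.9852 − 61.9350)·x = 61.4722 − 61.9350
x = -0.4628 / -1.9498 = 0.23736 → 23.736% Ee-60, 76.264% Ee-62.

Ee-60: 23.736%, Ee-62: 76.264%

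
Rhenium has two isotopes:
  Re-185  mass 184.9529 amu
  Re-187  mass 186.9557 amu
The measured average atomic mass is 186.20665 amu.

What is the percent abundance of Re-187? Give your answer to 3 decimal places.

62.600%

Let x be the fractional abundance of Re-185; then Re-187 has abundance 1 − x.
184.9529·x + 186.9557·(1 − x) = 186.20665
(184.9529 − 186.9557)·x = 186.20665 − 186.9557
x = -0.74905 / -2.0028 = 0.37400 → 37.400% Re-185, 62.600% Re-187.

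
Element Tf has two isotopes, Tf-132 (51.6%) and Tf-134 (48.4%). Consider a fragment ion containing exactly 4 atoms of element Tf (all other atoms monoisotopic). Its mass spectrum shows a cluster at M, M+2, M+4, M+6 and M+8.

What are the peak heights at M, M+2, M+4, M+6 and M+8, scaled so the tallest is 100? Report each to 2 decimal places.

The 4 Tf atoms are independent, so intensities follow the terms of (0.516 + 0.484)^4.
P(M) = 0.516^4 = 0.070892
P(M+2) = 4 × 0.516^3 × 0.484^1 = 0.265983
P(M+4) = 6 × 0.516^2 × 0.484^2 = 0.374232
P(M+6) = 4 × 0.516^1 × 0.484^3 = 0.234016
P(M+8) = 0.484^4 = 0.054876
The M+4 peak is largest (0.374232); scaling to 100 gives 18.94 : 71.07 : 100.00 : 62.53 : 14.66.

18.94 : 71.07 : 100.00 : 62.53 : 14.66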